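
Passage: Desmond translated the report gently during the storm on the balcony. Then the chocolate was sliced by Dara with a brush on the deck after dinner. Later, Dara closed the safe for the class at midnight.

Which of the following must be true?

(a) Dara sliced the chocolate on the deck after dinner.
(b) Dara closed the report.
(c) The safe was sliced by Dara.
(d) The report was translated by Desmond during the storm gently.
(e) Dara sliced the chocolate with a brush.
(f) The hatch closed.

(a), (d), (e)

(a) Entailed — the original entails any weakening of itself; this just drops 'with a brush'.
(b) Not entailed — Dara closed the safe, not the report; the report belongs to the translating event.
(c) Not entailed — Dara sliced the chocolate, not the safe; the safe belongs to the closing event.
(d) Entailed — this follows by dropping conjuncts from the translating event's description.
(e) Entailed — the original entails any weakening of itself; this just drops 'after dinner', 'on the deck'.
(f) Not entailed — the safe is what closed, not the hatch.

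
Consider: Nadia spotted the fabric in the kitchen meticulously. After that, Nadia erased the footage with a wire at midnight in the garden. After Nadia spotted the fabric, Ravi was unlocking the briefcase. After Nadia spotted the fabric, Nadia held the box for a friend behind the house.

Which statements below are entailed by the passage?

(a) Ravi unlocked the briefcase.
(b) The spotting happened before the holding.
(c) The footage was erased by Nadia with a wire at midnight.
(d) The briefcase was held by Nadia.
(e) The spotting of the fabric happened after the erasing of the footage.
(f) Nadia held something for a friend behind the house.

(a) Not entailed — 'was unlocking' is progressive on an accomplishment; it does not entail the completed 'unlocked'.
(b) Entailed — the narrative places the spotting before the holding.
(c) Entailed — dropping 'in the garden' leaves a sub-description the original still satisfies.
(d) Not entailed — Nadia held the box, not the briefcase; the briefcase belongs to the unlocking event.
(e) Not entailed — the narrative places the spotting before the erasing, not after.
(f) Entailed — every conjunct here is already in the original holding event.

(b), (c), (f)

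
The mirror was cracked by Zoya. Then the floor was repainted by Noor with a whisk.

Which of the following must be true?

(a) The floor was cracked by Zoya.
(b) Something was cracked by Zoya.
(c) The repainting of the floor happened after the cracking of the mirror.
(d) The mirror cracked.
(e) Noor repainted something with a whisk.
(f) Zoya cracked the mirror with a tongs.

(a) Not entailed — Zoya cracked the mirror, not the floor; the floor belongs to the repainting event.
(b) Entailed — the original entails any weakening of itself; this just generalizes the patient.
(c) Entailed — the narrative places the cracking before the repainting.
(d) Entailed — 'Zoya cracked the mirror' is causative; it entails the inchoative 'the mirror cracked'.
(e) Entailed — the original entails any weakening of itself; this just generalizes the patient.
(f) Not entailed — 'with a tongs' adds information not in the original event.

(b), (c), (d), (e)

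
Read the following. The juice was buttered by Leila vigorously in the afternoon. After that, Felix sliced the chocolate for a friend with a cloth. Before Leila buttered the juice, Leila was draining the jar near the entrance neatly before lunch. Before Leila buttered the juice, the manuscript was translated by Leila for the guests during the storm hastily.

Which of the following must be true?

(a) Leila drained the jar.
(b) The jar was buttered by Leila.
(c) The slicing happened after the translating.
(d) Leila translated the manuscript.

(a) Not entailed — 'was draining' is progressive on an accomplishment; it does not entail the completed 'drained'.
(b) Not entailed — Leila buttered the juice, not the jar; the jar belongs to the draining event.
(c) Entailed — the narrative places the translating before the slicing.
(d) Entailed — every conjunct here is already in the original translating event.

(c), (d)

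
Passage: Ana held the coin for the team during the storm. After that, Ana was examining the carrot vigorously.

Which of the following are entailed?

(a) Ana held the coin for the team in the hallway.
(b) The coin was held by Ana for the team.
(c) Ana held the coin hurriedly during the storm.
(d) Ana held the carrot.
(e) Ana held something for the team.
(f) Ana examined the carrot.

(a) Not entailed — 'in the hallway' adds information not in the original event.
(b) Entailed — this follows by dropping conjuncts from the holding event's description.
(c) Not entailed — 'hurriedly' adds information not in the original event.
(d) Not entailed — Ana held the coin, not the carrot; the carrot belongs to the examining event.
(e) Entailed — dropping 'during the storm' and generalizing the patient leaves a sub-description the original still satisfies.
(f) Entailed — 'examine' is an activity; 'was examining' entails that some examining happened, so 'examined' holds.

(b), (e), (f)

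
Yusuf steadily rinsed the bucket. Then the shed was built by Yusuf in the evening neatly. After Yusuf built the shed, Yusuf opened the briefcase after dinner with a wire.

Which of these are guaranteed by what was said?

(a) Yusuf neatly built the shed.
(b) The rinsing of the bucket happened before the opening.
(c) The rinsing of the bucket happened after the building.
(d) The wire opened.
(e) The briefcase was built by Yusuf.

(a) Entailed — every conjunct here is already in the original building event.
(b) Entailed — the narrative places the rinsing before the opening.
(c) Not entailed — the narrative places the rinsing before the building, not after.
(d) Not entailed — the briefcase is what opened, not the wire.
(e) Not entailed — Yusuf built the shed, not the briefcase; the briefcase belongs to the opening event.

(a), (b)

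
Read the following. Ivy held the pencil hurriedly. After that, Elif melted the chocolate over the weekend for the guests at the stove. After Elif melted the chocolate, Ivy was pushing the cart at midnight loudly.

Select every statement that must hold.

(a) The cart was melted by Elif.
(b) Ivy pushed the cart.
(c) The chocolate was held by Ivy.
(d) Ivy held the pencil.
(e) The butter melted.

(b), (d)

(a) Not entailed — Elif melted the chocolate, not the cart; the cart belongs to the pushing event.
(b) Entailed — 'push' is an activity; 'was pushing' entails that some pushing happened, so 'pushed' holds.
(c) Not entailed — Ivy held the pencil, not the chocolate; the chocolate belongs to the melting event.
(d) Entailed — the original entails any weakening of itself; this just drops 'hurriedly'.
(e) Not entailed — the chocolate is what melted, not the butter.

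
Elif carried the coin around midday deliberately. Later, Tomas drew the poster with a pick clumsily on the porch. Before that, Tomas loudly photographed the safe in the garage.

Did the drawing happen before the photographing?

no

The narrative orders the photographing before the drawing.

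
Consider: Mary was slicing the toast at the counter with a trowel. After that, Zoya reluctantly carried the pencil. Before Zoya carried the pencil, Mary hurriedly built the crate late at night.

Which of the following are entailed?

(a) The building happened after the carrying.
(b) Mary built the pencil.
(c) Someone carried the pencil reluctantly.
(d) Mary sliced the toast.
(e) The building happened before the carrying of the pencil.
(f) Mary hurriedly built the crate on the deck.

(c), (e)

(a) Not entailed — the narrative places the building before the carrying, not after.
(b) Not entailed — Mary built the crate, not the pencil; the pencil belongs to the carrying event.
(c) Entailed — this follows by dropping conjuncts from the carrying event's description.
(d) Not entailed — 'was slicing' is progressive on an accomplishment; it does not entail the completed 'sliced'.
(e) Entailed — the narrative places the building before the carrying.
(f) Not entailed — 'on the deck' adds information not in the original event.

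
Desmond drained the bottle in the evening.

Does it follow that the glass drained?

no

Nothing is said about any glass; only the bottle is affected.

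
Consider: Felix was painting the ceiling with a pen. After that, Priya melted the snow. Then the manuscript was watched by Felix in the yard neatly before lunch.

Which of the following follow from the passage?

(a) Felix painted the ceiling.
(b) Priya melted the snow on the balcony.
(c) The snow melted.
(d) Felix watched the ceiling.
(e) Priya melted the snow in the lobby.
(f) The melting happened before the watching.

(c), (f)

(a) Not entailed — 'was painting' is progressive on an accomplishment; it does not entail the completed 'painted'.
(b) Not entailed — 'on the balcony' adds information not in the original event.
(c) Entailed — 'Priya melted the snow' is causative; it entails the inchoative 'the snow melted'.
(d) Not entailed — Felix watched the manuscript, not the ceiling; the ceiling belongs to the painting event.
(e) Not entailed — 'in the lobby' adds information not in the original event.
(f) Entailed — the narrative places the melting before the watching.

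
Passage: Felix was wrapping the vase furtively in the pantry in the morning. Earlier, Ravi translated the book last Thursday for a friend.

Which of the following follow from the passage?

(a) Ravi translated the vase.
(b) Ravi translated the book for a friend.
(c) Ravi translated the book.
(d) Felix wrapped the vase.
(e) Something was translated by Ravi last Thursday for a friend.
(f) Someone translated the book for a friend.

(a) Not entailed — Ravi translated the book, not the vase; the vase belongs to the wrapping event.
(b) Entailed — the original entails any weakening of itself; this just drops 'last Thursday'.
(c) Entailed — dropping 'last Thursday', 'for a friend' leaves a sub-description the original still satisfies.
(d) Not entailed — 'was wrapping' is progressive on an accomplishment; it does not entail the completed 'wrapped'.
(e) Entailed — this follows by dropping conjuncts from the translating event's description.
(f) Entailed — every conjunct here is already in the original translating event.

(b), (c), (e), (f)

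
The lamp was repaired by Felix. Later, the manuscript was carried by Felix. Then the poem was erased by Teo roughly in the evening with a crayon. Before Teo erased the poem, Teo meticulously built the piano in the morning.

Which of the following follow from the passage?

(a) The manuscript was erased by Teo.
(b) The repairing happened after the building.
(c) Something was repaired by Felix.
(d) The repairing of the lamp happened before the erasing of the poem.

(a) Not entailed — Teo erased the poem, not the manuscript; the manuscript belongs to the carrying event.
(b) Not entailed — the narrative doesn't order the building relative to the repairing.
(c) Entailed — every conjunct here is already in the original repairing event.
(d) Entailed — the narrative places the repairing before the erasing.

(c), (d)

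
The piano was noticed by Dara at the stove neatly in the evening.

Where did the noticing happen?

at the stove

'at the stove' marks the location of the noticing event.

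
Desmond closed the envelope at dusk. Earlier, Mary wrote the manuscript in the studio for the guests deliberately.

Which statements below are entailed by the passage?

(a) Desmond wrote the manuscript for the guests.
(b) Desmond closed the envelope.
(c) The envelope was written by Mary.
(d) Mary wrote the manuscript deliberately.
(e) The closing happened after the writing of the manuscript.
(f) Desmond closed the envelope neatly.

(a) Not entailed — the passage has Mary writing the manuscript, not Desmond.
(b) Entailed — every conjunct here is already in the original closing event.
(c) Not entailed — Mary wrote the manuscript, not the envelope; the envelope belongs to the closing event.
(d) Entailed — dropping 'in the studio', 'for the guests' leaves a sub-description the original still satisfies.
(e) Entailed — the narrative places the writing before the closing.
(f) Not entailed — 'neatly' adds information not in the original event.

(b), (d), (e)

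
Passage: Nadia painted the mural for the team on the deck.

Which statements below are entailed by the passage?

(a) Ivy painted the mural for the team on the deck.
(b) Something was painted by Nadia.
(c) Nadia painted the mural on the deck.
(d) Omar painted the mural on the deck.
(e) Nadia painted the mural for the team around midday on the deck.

(a) Not entailed — the passage has Nadia painting the mural, not Ivy.
(b) Entailed — this follows by dropping conjuncts from the painting event's description.
(c) Entailed — dropping 'for the team' leaves a sub-description the original still satisfies.
(d) Not entailed — the passage has Nadia painting the mural, not Omar.
(e) Not entailed — 'around midday' adds information not in the original event.

(b), (c)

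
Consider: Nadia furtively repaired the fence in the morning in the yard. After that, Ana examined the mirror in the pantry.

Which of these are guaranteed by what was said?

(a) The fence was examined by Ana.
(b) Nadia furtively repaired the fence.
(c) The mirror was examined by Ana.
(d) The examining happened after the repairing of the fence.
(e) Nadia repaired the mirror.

(a) Not entailed — Ana examined the mirror, not the fence; the fence belongs to the repairing event.
(b) Entailed — dropping 'in the morning', 'in the yard' leaves a sub-description the original still satisfies.
(c) Entailed — this follows by dropping conjuncts from the examining event's description.
(d) Entailed — the narrative places the repairing before the examining.
(e) Not entailed — Nadia repaired the fence, not the mirror; the mirror belongs to the examining event.

(b), (c), (d)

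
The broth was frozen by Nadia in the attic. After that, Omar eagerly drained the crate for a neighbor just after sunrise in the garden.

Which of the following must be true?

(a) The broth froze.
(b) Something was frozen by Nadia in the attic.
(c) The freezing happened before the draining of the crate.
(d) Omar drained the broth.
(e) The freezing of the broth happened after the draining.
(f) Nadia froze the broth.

(a) Entailed — 'Nadia froze the broth' is causative; it entails the inchoative 'the broth froze'.
(b) Entailed — the original entails any weakening of itself; this just generalizes the patient.
(c) Entailed — the narrative places the freezing before the draining.
(d) Not entailed — Omar drained the crate, not the broth; the broth belongs to the freezing event.
(e) Not entailed — the narrative places the freezing before the draining, not after.
(f) Entailed — the original entails any weakening of itself; this just drops 'in the attic'.

(a), (b), (c), (f)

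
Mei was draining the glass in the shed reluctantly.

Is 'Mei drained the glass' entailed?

no

'was draining' is progressive; for an accomplishment like 'drain the glass', it doesn't entail completion.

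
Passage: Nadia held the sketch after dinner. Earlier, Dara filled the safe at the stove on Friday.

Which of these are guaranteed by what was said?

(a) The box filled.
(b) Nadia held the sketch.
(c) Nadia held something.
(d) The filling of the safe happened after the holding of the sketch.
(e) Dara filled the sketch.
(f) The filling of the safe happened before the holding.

(b), (c), (f)

(a) Not entailed — the safe is what filled, not the box.
(b) Entailed — this follows by dropping conjuncts from the holding event's description.
(c) Entailed — the original entails any weakening of itself; this just drops 'after dinner' and generalizes the patient.
(d) Not entailed — the narrative places the filling before the holding, not after.
(e) Not entailed — Dara filled the safe, not the sketch; the sketch belongs to the holding event.
(f) Entailed — the narrative places the filling before the holding.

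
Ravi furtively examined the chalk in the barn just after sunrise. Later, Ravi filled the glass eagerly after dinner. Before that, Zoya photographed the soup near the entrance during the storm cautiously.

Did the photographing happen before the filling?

The narrative orders the photographing before the filling.

yes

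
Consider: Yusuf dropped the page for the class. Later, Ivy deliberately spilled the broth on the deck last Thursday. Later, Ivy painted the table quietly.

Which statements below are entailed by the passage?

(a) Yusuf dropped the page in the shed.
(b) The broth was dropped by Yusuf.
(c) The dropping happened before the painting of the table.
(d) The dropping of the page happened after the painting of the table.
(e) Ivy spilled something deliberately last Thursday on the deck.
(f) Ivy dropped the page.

(c), (e)

(a) Not entailed — 'in the shed' adds information not in the original event.
(b) Not entailed — Yusuf dropped the page, not the broth; the broth belongs to the spilling event.
(c) Entailed — the narrative places the dropping before the painting.
(d) Not entailed — the narrative places the dropping before the painting, not after.
(e) Entailed — this follows by dropping conjuncts from the spilling event's description.
(f) Not entailed — the passage has Yusuf dropping the page, not Ivy.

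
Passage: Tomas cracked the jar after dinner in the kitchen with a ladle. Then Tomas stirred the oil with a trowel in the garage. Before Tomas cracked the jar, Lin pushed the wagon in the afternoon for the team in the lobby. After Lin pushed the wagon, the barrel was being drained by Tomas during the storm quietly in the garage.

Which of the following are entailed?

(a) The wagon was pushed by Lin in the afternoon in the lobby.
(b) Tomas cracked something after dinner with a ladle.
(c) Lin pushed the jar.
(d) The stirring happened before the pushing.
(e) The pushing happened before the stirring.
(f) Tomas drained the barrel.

(a), (b), (e)

(a) Entailed — dropping 'for the team' leaves a sub-description the original still satisfies.
(b) Entailed — every conjunct here is already in the original cracking event.
(c) Not entailed — Lin pushed the wagon, not the jar; the jar belongs to the cracking event.
(d) Not entailed — the narrative places the pushing before the stirring, not after.
(e) Entailed — the narrative places the pushing before the stirring.
(f) Not entailed — 'was draining' is progressive on an accomplishment; it does not entail the completed 'drained'.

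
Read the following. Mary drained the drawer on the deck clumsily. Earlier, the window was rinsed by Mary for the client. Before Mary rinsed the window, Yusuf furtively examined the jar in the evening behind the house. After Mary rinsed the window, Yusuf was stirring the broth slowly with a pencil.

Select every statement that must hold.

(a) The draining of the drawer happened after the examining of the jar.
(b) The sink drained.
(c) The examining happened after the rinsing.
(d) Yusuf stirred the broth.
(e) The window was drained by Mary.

(a), (d)

(a) Entailed — the narrative places the examining before the draining.
(b) Not entailed — the drawer is what drained, not the sink.
(c) Not entailed — the narrative places the examining before the rinsing, not after.
(d) Entailed — 'stir' is an activity; 'was stirring' entails that some stirring happened, so 'stirred' holds.
(e) Not entailed — Mary drained the drawer, not the window; the window belongs to the rinsing event.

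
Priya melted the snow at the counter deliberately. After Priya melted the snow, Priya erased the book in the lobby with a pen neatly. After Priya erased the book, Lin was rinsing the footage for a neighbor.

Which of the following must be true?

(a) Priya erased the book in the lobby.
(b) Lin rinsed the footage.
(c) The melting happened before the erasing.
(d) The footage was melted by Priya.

(a), (b), (c)

(a) Entailed — the original entails any weakening of itself; this just drops 'neatly', 'with a pen'.
(b) Entailed — 'rinse' is an activity; 'was rinsing' entails that some rinsing happened, so 'rinsed' holds.
(c) Entailed — the narrative places the melting before the erasing.
(d) Not entailed — Priya melted the snow, not the footage; the footage belongs to the rinsing event.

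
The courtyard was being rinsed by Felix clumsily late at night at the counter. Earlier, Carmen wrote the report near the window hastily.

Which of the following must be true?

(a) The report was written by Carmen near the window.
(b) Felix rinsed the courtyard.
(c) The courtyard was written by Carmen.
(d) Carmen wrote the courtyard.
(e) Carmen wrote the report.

(a) Entailed — every conjunct here is already in the original writing event.
(b) Entailed — 'rinse' is an activity; 'was rinsing' entails that some rinsing happened, so 'rinsed' holds.
(c) Not entailed — Carmen wrote the report, not the courtyard; the courtyard belongs to the rinsing event.
(d) Not entailed — Carmen wrote the report, not the courtyard; the courtyard belongs to the rinsing event.
(e) Entailed — this follows by dropping conjuncts from the writing event's description.

(a), (b), (e)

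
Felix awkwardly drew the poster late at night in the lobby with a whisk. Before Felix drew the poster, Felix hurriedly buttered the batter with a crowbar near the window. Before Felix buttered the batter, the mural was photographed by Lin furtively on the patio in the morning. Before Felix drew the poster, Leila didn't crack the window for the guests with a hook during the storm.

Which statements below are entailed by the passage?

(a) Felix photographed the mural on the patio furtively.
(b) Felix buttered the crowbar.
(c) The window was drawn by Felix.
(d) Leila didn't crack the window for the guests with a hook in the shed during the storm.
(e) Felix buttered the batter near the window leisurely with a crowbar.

(a) Not entailed — the passage has Lin photographing the mural, not Felix.
(b) Not entailed — the crowbar is the instrument, not what was buttered.
(c) Not entailed — Felix drew the poster, not the window; the window belongs to the cracking event.
(d) Entailed — under negation, adding a further restriction is entailed: if no such cracking event occurred, none occurred in the shed either.
(e) Not entailed — 'leisurely' adds a manner not in (and inconsistent with) the original.

(d)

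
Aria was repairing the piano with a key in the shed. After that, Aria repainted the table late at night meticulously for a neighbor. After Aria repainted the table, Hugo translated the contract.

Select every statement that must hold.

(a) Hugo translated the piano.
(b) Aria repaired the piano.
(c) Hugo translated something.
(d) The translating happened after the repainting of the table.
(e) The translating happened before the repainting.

(a) Not entailed — Hugo translated the contract, not the piano; the piano belongs to the repairing event.
(b) Not entailed — 'was repairing' is progressive on an accomplishment; it does not entail the completed 'repaired'.
(c) Entailed — every conjunct here is already in the original translating event.
(d) Entailed — the narrative places the repainting before the translating.
(e) Not entailed — the narrative places the repainting before the translating, not after.

(c), (d)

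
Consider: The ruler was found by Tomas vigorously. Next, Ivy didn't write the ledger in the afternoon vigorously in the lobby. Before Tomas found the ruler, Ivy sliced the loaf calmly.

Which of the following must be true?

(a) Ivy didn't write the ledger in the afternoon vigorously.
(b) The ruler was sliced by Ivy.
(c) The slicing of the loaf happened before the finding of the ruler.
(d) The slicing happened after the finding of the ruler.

(a) Not entailed — dropping 'in the lobby' under negation is not valid — the original leaves open that Ivy wrote the ledger some other way.
(b) Not entailed — Ivy sliced the loaf, not the ruler; the ruler belongs to the finding event.
(c) Entailed — the narrative places the slicing before the finding.
(d) Not entailed — the narrative places the slicing before the finding, not after.

(c)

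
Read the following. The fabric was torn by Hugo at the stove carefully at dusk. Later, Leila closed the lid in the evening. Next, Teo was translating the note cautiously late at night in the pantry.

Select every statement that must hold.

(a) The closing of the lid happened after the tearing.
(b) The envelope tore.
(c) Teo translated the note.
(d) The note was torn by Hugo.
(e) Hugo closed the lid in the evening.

(a) Entailed — the narrative places the tearing before the closing.
(b) Not entailed — the fabric is what tore, not the envelope.
(c) Not entailed — 'was translating' is progressive on an accomplishment; it does not entail the completed 'translated'.
(d) Not entailed — Hugo tore the fabric, not the note; the note belongs to the translating event.
(e) Not entailed — the passage has Leila closing the lid, not Hugo.

(a)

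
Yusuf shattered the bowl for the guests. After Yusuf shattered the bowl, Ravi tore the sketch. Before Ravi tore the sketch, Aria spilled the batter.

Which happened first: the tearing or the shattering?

The connectives place the shattering before the tearing.

the shattering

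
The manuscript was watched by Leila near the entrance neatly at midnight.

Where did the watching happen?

near the entrance

'near the entrance' marks the location of the watching event.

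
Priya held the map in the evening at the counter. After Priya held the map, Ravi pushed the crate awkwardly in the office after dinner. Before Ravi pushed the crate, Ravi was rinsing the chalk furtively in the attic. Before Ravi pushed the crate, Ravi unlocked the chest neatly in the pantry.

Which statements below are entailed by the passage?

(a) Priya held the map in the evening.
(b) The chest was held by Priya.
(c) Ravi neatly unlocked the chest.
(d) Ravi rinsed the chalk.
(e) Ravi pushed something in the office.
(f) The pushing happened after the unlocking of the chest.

(a) Entailed — this follows by dropping conjuncts from the holding event's description.
(b) Not entailed — Priya held the map, not the chest; the chest belongs to the unlocking event.
(c) Entailed — this follows by dropping conjuncts from the unlocking event's description.
(d) Entailed — 'rinse' is an activity; 'was rinsing' entails that some rinsing happened, so 'rinsed' holds.
(e) Entailed — dropping 'after dinner', 'awkwardly' and generalizing the patient leaves a sub-description the original still satisfies.
(f) Entailed — the narrative places the unlocking before the pushing.

(a), (c), (d), (e), (f)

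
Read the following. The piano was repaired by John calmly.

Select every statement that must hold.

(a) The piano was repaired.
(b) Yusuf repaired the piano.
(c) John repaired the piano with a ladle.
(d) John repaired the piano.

(a), (d)

(a) Entailed — the original entails any weakening of itself; this just drops 'calmly' and generalizes the agent.
(b) Not entailed — the passage has John repairing the piano, not Yusuf.
(c) Not entailed — 'with a ladle' adds information not in the original event.
(d) Entailed — every conjunct here is already in the original repairing event.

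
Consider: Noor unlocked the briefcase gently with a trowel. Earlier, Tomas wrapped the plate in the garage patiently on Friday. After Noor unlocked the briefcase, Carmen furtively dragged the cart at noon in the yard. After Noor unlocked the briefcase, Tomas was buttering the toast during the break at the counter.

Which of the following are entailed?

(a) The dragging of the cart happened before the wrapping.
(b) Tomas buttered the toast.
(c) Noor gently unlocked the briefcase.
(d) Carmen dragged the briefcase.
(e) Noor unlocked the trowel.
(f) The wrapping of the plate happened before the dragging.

(c), (f)

(a) Not entailed — the narrative places the wrapping before the dragging, not after.
(b) Not entailed — 'was buttering' is progressive on an accomplishment; it does not entail the completed 'buttered'.
(c) Entailed — every conjunct here is already in the original unlocking event.
(d) Not entailed — Carmen dragged the cart, not the briefcase; the briefcase belongs to the unlocking event.
(e) Not entailed — the trowel is the instrument, not what was unlocked.
(f) Entailed — the narrative places the wrapping before the dragging.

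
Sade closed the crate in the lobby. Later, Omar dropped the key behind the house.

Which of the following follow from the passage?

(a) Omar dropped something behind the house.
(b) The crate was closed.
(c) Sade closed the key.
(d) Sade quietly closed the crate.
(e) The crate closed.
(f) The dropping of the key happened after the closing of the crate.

(a) Entailed — the original entails any weakening of itself; this just generalizes the patient.
(b) Entailed — dropping 'in the lobby' and generalizing the agent leaves a sub-description the original still satisfies.
(c) Not entailed — Sade closed the crate, not the key; the key belongs to the dropping event.
(d) Not entailed — 'quietly' adds information not in the original event.
(e) Entailed — 'Sade closed the crate' is causative; it entails the inchoative 'the crate closed'.
(f) Entailed — the narrative places the closing before the dropping.

(a), (b), (e), (f)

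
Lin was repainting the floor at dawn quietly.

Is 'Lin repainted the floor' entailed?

no

'was repainting' is progressive; for an accomplishment like 'repaint the floor', it doesn't entail completion.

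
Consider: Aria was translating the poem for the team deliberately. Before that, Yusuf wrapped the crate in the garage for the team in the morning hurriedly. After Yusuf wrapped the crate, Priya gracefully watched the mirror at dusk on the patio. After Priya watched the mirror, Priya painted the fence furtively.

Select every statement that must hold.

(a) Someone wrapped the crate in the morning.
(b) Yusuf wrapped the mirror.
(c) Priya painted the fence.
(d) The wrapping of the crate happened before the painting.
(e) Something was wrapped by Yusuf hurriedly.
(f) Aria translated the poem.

(a), (c), (d), (e)

(a) Entailed — the original entails any weakening of itself; this just drops 'for the team', 'hurriedly', 'in the garage' and generalizes the agent.
(b) Not entailed — Yusuf wrapped the crate, not the mirror; the mirror belongs to the watching event.
(c) Entailed — the original entails any weakening of itself; this just drops 'furtively'.
(d) Entailed — the narrative places the wrapping before the painting.
(e) Entailed — this follows by dropping conjuncts from the wrapping event's description.
(f) Not entailed — 'was translating' is progressive on an accomplishment; it does not entail the completed 'translated'.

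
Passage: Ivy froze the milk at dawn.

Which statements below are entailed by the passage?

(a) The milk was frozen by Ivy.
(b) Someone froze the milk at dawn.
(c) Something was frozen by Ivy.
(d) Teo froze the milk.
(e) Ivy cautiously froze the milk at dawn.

(a) Entailed — the original entails any weakening of itself; this just drops 'at dawn'.
(b) Entailed — every conjunct here is already in the original freezing event.
(c) Entailed — every conjunct here is already in the original freezing event.
(d) Not entailed — the passage has Ivy freezing the milk, not Teo.
(e) Not entailed — 'cautiously' adds information not in the original event.

(a), (b), (c)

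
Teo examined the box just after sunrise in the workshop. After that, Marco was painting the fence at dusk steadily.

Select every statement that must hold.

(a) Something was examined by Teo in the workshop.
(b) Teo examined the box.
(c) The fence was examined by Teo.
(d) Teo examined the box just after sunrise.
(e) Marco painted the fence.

(a) Entailed — dropping 'just after sunrise' and generalizing the patient leaves a sub-description the original still satisfies.
(b) Entailed — every conjunct here is already in the original examining event.
(c) Not entailed — Teo examined the box, not the fence; the fence belongs to the painting event.
(d) Entailed — the original entails any weakening of itself; this just drops 'in the workshop'.
(e) Not entailed — 'was painting' is progressive on an accomplishment; it does not entail the completed 'painted'.

(a), (b), (d)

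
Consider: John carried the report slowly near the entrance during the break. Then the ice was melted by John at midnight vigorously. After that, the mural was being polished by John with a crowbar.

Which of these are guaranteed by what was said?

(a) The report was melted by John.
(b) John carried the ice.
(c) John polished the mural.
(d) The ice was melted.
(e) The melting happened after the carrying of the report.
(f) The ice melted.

(a) Not entailed — John melted the ice, not the report; the report belongs to the carrying event.
(b) Not entailed — John carried the report, not the ice; the ice belongs to the melting event.
(c) Entailed — 'polish' is an activity; 'was polishing' entails that some polishing happened, so 'polished' holds.
(d) Entailed — every conjunct here is already in the original melting event.
(e) Entailed — the narrative places the carrying before the melting.
(f) Entailed — 'John melted the ice' is causative; it entails the inchoative 'the ice melted'.

(c), (d), (e), (f)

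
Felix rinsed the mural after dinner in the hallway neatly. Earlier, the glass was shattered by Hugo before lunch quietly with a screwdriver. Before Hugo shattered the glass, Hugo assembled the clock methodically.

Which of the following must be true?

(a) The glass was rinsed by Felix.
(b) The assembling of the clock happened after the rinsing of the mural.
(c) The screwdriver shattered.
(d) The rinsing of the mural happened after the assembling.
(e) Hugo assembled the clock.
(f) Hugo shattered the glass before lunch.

(d), (e), (f)

(a) Not entailed — Felix rinsed the mural, not the glass; the glass belongs to the shattering event.
(b) Not entailed — the narrative places the assembling before the rinsing, not after.
(c) Not entailed — the glass is what shattered, not the screwdriver.
(d) Entailed — the narrative places the assembling before the rinsing.
(e) Entailed — the original entails any weakening of itself; this just drops 'methodically'.
(f) Entailed — this follows by dropping conjuncts from the shattering event's description.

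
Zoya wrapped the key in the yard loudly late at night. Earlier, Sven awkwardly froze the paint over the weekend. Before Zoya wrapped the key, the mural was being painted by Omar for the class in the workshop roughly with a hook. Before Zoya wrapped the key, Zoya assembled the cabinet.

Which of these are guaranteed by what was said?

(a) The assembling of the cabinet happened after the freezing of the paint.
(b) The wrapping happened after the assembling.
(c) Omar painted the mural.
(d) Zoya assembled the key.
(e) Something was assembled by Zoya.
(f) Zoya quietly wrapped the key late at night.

(a) Not entailed — the narrative doesn't order the freezing relative to the assembling.
(b) Entailed — the narrative places the assembling before the wrapping.
(c) Not entailed — 'was painting' is progressive on an accomplishment; it does not entail the completed 'painted'.
(d) Not entailed — Zoya assembled the cabinet, not the key; the key belongs to the wrapping event.
(e) Entailed — this follows by dropping conjuncts from the assembling event's description.
(f) Not entailed — 'quietly' adds a manner not in (and inconsistent with) the original.

(b), (e)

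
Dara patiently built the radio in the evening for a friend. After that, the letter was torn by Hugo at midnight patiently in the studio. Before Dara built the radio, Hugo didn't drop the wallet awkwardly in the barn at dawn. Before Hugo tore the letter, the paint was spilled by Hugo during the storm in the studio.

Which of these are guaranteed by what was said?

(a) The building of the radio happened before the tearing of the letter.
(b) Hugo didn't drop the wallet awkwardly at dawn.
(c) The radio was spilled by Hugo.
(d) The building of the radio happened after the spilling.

(a)

(a) Entailed — the narrative places the building before the tearing.
(b) Not entailed — dropping 'in the barn' under negation is not valid — the original leaves open that Hugo dropped the wallet some other way.
(c) Not entailed — Hugo spilled the paint, not the radio; the radio belongs to the building event.
(d) Not entailed — the narrative doesn't order the spilling relative to the building.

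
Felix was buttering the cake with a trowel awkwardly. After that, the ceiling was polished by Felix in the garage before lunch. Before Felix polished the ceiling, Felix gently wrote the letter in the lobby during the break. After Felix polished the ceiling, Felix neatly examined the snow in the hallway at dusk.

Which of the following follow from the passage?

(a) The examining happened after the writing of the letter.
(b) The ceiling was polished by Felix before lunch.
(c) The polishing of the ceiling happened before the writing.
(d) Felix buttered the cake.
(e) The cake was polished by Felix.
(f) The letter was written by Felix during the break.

(a) Entailed — the narrative places the writing before the examining.
(b) Entailed — this follows by dropping conjuncts from the polishing event's description.
(c) Not entailed — the narrative places the writing before the polishing, not after.
(d) Not entailed — 'was buttering' is progressive on an accomplishment; it does not entail the completed 'buttered'.
(e) Not entailed — Felix polished the ceiling, not the cake; the cake belongs to the buttering event.
(f) Entailed — the original entails any weakening of itself; this just drops 'gently', 'in the lobby'.

(a), (b), (f)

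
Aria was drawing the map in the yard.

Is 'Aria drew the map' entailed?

no

'was drawing' is progressive; for an accomplishment like 'draw the map', it doesn't entail completion.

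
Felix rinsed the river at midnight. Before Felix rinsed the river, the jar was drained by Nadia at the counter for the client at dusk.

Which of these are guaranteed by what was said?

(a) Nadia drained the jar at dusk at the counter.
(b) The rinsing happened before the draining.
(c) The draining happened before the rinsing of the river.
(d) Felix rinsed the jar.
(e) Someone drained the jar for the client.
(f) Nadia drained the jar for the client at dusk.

(a) Entailed — every conjunct here is already in the original draining event.
(b) Not entailed — the narrative places the draining before the rinsing, not after.
(c) Entailed — the narrative places the draining before the rinsing.
(d) Not entailed — Felix rinsed the river, not the jar; the jar belongs to the draining event.
(e) Entailed — every conjunct here is already in the original draining event.
(f) Entailed — this follows by dropping conjuncts from the draining event's description.

(a), (c), (e), (f)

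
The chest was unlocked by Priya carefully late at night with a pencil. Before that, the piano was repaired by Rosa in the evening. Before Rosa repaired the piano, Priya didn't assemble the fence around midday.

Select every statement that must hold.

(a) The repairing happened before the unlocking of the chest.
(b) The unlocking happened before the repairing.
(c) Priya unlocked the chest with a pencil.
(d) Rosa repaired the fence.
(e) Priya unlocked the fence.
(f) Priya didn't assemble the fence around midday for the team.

(a) Entailed — the narrative places the repairing before the unlocking.
(b) Not entailed — the narrative places the repairing before the unlocking, not after.
(c) Entailed — dropping 'late at night', 'carefully' leaves a sub-description the original still satisfies.
(d) Not entailed — Rosa repaired the piano, not the fence; the fence belongs to the assembling event.
(e) Not entailed — Priya unlocked the chest, not the fence; the fence belongs to the assembling event.
(f) Entailed — under negation, adding a further restriction is entailed: if no such assembling event occurred, none occurred for the team either.

(a), (c), (f)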